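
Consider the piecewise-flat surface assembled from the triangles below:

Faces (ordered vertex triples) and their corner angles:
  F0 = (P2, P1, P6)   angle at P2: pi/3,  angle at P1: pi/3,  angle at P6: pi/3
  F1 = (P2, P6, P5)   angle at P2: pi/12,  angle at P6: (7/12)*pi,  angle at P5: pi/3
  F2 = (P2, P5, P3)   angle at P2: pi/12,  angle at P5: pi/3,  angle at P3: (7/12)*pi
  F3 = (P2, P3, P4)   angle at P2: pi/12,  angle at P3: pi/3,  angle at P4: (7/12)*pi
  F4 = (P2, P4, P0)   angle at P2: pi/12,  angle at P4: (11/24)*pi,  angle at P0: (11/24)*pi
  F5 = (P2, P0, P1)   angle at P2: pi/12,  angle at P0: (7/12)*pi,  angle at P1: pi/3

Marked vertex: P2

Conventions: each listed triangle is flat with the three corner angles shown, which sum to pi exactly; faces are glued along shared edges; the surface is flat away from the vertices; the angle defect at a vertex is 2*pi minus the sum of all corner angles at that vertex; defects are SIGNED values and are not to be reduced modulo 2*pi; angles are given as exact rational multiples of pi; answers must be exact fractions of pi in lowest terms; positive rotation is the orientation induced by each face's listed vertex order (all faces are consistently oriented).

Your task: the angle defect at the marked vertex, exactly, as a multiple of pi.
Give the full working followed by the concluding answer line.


Sum of corner angles at P2: (3/4)*pi
defect = 2*pi - (3/4)*pi

Answer: defect(P2) = (5/4)*pi


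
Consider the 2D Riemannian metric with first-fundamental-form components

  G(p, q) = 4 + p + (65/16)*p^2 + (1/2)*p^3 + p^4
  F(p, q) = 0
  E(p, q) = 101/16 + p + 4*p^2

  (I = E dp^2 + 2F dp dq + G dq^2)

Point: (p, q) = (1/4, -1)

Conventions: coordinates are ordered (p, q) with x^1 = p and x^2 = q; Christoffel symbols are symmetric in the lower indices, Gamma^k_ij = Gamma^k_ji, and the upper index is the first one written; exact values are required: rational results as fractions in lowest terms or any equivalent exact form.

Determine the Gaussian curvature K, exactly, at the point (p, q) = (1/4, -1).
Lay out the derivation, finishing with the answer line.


E = 109/16, F = 0, G = 289/64, EG - F^2 = 31501/1024 at the point
E_p = 3, E_q = 0, F_p = 0, F_q = 0, G_p = 51/16, G_q = 0
E_qq = 0, F_pq = 0, G_pp = 77/8
Brioschi: K = (det M1 - det M2) / (EG - F^2)^2 with the standard first/second-derivative matrices M1, M2.
M1 = [[-E_qq/2 + F_pq - G_pp/2, E_p/2, F_p - E_q/2], [F_q - G_p/2, E, F], [G_q/2, F, G]] = [[-77/16, 3/2, 0], [-51/32, 109/16, 0], [0, 0, 289/64]]; det M1 = -2248709/16384
M2 = [[0, E_q/2, G_p/2], [E_q/2, E, F], [G_p/2, F, G]] = [[0, 0, 51/32], [0, 109/16, 0], [51/32, 0, 289/64]]; det M2 = -283509/16384
det M1 - det M2 = -122825/1024; K = -122825/1024 / (31501/1024)^2 = -25600/201977

Answer: K = -25600/201977


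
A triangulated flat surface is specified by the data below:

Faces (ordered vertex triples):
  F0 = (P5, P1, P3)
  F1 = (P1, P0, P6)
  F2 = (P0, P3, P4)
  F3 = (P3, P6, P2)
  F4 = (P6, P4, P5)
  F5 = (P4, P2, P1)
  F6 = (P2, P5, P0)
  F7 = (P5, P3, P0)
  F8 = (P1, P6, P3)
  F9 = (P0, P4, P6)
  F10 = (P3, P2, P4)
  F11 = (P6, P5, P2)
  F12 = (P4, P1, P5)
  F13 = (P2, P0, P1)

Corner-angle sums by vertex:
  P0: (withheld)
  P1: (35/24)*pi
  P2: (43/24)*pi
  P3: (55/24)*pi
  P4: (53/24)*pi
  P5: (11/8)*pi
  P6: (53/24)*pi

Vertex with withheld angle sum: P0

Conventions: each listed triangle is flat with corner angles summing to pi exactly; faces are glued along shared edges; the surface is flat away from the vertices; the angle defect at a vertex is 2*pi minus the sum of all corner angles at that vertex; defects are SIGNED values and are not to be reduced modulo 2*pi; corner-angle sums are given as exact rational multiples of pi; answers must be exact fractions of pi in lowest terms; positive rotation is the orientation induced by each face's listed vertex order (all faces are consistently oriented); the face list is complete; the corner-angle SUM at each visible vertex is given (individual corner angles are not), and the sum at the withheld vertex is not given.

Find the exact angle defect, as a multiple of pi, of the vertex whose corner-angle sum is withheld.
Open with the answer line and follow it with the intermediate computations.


Answer: defect(P0) = (-2/3)*pi

V = 7, E = 21, F = 14; chi = V - E + F = 0
Gauss-Bonnet: total defect = 2*pi*chi = 0; visible defects sum to (2/3)*pi


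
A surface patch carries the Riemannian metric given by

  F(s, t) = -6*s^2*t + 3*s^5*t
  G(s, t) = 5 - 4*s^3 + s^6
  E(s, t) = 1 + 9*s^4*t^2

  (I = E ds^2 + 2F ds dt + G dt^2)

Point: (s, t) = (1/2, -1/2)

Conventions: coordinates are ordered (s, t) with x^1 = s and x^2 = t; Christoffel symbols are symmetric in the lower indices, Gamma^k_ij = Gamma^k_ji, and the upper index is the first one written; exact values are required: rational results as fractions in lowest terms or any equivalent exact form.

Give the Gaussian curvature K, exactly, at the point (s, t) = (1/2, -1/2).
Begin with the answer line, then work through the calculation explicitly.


Answer: K = -576/22201

E = 73/64, F = 45/64, G = 289/64, EG - F^2 = 149/32 at the point
E_s = 9/8, E_t = -9/16, F_s = 81/32, F_t = -45/32, G_s = -45/16, G_t = 0
E_tt = 9/8, F_st = -81/16, G_ss = -81/8
Using the Brioschi determinant formula for K from the metric derivatives:
M1 = [[-E_tt/2 + F_st - G_ss/2, E_s/2, F_s - E_t/2], [F_t - G_s/2, E, F], [G_t/2, F, G]] = [[-9/16, 9/16, 45/16], [0, 73/64, 45/64], [0, 45/64, 289/64]]; det M1 = -1341/512
M2 = [[0, E_t/2, G_s/2], [E_t/2, E, F], [G_s/2, F, G]] = [[0, -9/32, -45/32], [-9/32, 73/64, 45/64], [-45/32, 45/64, 289/64]]; det M2 = -1053/512
det M1 - det M2 = -9/16; K = -9/16 / (149/32)^2 = -576/22201


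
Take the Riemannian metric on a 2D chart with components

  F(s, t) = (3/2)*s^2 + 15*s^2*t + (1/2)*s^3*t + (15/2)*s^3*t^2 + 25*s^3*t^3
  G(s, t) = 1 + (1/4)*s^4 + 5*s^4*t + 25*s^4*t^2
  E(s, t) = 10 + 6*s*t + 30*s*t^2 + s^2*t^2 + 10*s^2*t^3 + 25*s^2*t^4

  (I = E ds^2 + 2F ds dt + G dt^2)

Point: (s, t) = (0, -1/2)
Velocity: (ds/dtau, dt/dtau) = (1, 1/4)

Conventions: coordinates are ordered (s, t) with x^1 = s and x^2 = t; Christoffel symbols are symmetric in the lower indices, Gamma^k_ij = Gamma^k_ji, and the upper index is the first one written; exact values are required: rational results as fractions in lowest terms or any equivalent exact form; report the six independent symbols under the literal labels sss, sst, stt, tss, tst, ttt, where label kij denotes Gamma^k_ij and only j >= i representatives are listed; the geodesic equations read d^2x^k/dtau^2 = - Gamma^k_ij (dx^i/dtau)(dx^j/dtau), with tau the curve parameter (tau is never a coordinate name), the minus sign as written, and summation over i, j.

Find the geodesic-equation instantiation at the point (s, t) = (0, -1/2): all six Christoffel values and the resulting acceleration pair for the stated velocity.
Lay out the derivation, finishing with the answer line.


E = 10, F = 0, G = 1 at the point
E_s = 9/2, E_t = 0, F_s = 0, F_t = 0, G_s = 0, G_t = 0
EG - F^2 = 10;  g^inv = (1/10) * [[1, 0], [0, 10]]
first-kind symbols [ij,l] = (1/2)(d_i g_jl + d_j g_il - d_l g_ij): [ss,s] = E_s/2 = 9/4, [ss,t] = F_s - E_t/2 = 0, [st,s] = E_t/2 = 0, [st,t] = G_s/2 = 0, [tt,s] = F_t - G_s/2 = 0, [tt,t] = G_t/2 = 0
Gamma^s_ij = (G*[ij,s] - F*[ij,t])/(EG - F^2), Gamma^t_ij = (E*[ij,t] - F*[ij,s])/(EG - F^2)
Gamma_sss = 9/40, Gamma_sst = 0, Gamma_stt = 0, Gamma_tss = 0, Gamma_tst = 0, Gamma_ttt = 0
d^2s/dtau^2 = -(Gamma_sss*(1)^2 + 2*Gamma_sst*(1)*(1/4) + Gamma_stt*(1/4)^2) = -9/40
d^2t/dtau^2 = -(Gamma_tss*(1)^2 + 2*Gamma_tst*(1)*(1/4) + Gamma_ttt*(1/4)^2) = 0

Answer: Gamma_sss = 9/40, Gamma_sst = 0, Gamma_stt = 0, Gamma_tss = 0, Gamma_tst = 0, Gamma_ttt = 0; accelerations (d^2s/dtau^2, d^2t/dtau^2) = (-9/40, 0)


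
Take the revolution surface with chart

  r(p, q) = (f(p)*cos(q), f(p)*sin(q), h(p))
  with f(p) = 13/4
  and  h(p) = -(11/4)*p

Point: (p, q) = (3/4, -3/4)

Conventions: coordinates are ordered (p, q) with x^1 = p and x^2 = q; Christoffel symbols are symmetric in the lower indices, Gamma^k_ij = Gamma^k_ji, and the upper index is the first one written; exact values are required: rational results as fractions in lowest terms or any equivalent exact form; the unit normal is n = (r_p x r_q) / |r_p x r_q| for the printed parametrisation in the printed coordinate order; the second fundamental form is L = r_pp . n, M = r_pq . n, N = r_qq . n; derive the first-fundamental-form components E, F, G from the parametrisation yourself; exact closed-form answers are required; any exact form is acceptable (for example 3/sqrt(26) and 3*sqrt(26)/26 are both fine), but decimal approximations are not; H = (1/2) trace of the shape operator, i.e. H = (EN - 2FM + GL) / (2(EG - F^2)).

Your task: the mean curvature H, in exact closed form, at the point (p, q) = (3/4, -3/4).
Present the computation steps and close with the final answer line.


f = 13/4, f' = 0, f'' = 0, h' = -11/4, h'' = 0
E = 121/16, F = 0, G = 169/16; answer radicand W^2 = 121/16
unnormalised second-form numerators: l = 0, m = 0, n = -143/16; L = l/sqrt(121/16), and similarly M = m/sqrt(W^2), N = n/sqrt(W^2)
H = (E*n - 2*F*m + G*l) / (2*(EG - F^2)*sqrt(W^2)); E*n - 2*F*m + G*l = -17303/256, EG - F^2 = 20449/256, so H = (-11/26)/sqrt(121/16)

Answer: H = -2/13


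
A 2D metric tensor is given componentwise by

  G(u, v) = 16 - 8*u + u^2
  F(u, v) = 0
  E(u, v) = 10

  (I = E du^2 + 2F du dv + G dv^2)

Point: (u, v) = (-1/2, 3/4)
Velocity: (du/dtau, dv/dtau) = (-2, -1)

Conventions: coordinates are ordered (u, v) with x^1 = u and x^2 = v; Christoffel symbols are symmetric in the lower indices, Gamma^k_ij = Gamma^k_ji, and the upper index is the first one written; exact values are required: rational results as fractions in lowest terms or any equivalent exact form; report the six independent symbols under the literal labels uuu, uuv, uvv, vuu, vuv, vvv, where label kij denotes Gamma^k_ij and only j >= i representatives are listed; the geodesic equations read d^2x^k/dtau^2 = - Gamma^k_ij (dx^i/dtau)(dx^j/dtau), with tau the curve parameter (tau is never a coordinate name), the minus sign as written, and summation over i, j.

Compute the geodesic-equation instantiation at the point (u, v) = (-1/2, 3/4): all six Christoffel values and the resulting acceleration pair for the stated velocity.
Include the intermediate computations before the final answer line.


E = 10, F = 0, G = 81/4 at the point
E_u = 0, E_v = 0, F_u = 0, F_v = 0, G_u = -9, G_v = 0
EG - F^2 = 405/2;  g^inv = (2/405) * [[81/4, 0], [0, 10]]
first-kind symbols [ij,l] = (1/2)(d_i g_jl + d_j g_il - d_l g_ij): [uu,u] = E_u/2 = 0, [uu,v] = F_u - E_v/2 = 0, [uv,u] = E_v/2 = 0, [uv,v] = G_u/2 = -9/2, [vv,u] = F_v - G_u/2 = 9/2, [vv,v] = G_v/2 = 0
Gamma^u_ij = (G*[ij,u] - F*[ij,v])/(EG - F^2), Gamma^v_ij = (E*[ij,v] - F*[ij,u])/(EG - F^2)
Gamma_uuu = 0, Gamma_uuv = 0, Gamma_uvv = 9/20, Gamma_vuu = 0, Gamma_vuv = -2/9, Gamma_vvv = 0
d^2u/dtau^2 = -(Gamma_uuu*(-2)^2 + 2*Gamma_uuv*(-2)*(-1) + Gamma_uvv*(-1)^2) = -9/20
d^2v/dtau^2 = -(Gamma_vuu*(-2)^2 + 2*Gamma_vuv*(-2)*(-1) + Gamma_vvv*(-1)^2) = 8/9

Answer: Gamma_uuu = 0, Gamma_uuv = 0, Gamma_uvv = 9/20, Gamma_vuu = 0, Gamma_vuv = -2/9, Gamma_vvv = 0; accelerations (d^2u/dtau^2, d^2v/dtau^2) = (-9/20, 8/9)


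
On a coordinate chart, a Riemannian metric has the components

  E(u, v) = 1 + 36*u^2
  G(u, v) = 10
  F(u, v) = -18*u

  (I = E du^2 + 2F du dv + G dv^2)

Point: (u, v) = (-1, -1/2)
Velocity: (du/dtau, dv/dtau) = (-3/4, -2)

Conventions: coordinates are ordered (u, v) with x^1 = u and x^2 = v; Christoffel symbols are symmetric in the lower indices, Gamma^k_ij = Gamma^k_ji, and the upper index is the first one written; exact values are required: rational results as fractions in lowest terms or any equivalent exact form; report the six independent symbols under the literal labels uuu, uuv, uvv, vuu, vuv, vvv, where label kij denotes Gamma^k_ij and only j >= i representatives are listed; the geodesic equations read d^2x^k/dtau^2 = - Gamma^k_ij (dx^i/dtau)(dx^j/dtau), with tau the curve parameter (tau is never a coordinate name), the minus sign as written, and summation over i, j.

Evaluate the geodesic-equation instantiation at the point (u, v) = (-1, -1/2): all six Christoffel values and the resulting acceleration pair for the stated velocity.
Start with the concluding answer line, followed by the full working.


Answer: Gamma_uuu = -18/23, Gamma_uuv = 0, Gamma_uvv = 0, Gamma_vuu = -9/23, Gamma_vuv = 0, Gamma_vvv = 0; accelerations (d^2u/dtau^2, d^2v/dtau^2) = (81/184, 81/368)

E = 37, F = 18, G = 10 at the point
E_u = -72, E_v = 0, F_u = -18, F_v = 0, G_u = 0, G_v = 0
EG - F^2 = 46;  g^inv = (1/46) * [[10, -18], [-18, 37]]
first-kind symbols [ij,l] = (1/2)(d_i g_jl + d_j g_il - d_l g_ij): [uu,u] = E_u/2 = -36, [uu,v] = F_u - E_v/2 = -18, [uv,u] = E_v/2 = 0, [uv,v] = G_u/2 = 0, [vv,u] = F_v - G_u/2 = 0, [vv,v] = G_v/2 = 0
Gamma^u_ij = (G*[ij,u] - F*[ij,v])/(EG - F^2), Gamma^v_ij = (E*[ij,v] - F*[ij,u])/(EG - F^2)
Gamma_uuu = -18/23, Gamma_uuv = 0, Gamma_uvv = 0, Gamma_vuu = -9/23, Gamma_vuv = 0, Gamma_vvv = 0
d^2u/dtau^2 = -(Gamma_uuu*(-3/4)^2 + 2*Gamma_uuv*(-3/4)*(-2) + Gamma_uvv*(-2)^2) = 81/184
d^2v/dtau^2 = -(Gamma_vuu*(-3/4)^2 + 2*Gamma_vuv*(-3/4)*(-2) + Gamma_vvv*(-2)^2) = 81/368


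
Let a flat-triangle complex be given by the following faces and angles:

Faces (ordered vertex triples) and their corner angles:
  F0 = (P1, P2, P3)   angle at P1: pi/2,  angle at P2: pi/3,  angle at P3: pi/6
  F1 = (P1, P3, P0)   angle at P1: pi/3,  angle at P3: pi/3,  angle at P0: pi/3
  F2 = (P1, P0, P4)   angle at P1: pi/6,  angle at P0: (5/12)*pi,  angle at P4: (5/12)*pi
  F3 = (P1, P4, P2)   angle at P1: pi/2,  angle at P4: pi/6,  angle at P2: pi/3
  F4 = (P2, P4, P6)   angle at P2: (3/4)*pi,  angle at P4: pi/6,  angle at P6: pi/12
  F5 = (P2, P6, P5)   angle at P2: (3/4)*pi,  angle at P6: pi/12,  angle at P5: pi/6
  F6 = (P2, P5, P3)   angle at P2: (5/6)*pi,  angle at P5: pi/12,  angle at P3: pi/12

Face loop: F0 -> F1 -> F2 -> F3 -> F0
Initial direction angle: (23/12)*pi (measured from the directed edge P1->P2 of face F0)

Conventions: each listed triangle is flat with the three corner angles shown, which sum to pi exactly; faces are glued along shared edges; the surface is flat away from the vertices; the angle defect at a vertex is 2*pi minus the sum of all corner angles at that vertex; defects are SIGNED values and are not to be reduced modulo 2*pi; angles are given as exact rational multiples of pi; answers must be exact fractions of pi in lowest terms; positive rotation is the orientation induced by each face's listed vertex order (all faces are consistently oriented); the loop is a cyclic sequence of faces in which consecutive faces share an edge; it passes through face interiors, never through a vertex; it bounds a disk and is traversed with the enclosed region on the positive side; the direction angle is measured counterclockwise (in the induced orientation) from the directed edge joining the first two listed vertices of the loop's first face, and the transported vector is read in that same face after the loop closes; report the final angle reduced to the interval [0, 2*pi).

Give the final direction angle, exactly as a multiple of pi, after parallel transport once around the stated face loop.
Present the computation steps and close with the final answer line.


enclosed vertex P1: corner angles sum to (3/2)*pi, defect = 2*pi - (3/2)*pi = pi/2
holonomy = initial angle + sum of enclosed defects (mod 2*pi), positive in the induced orientation
final angle = (23/12)*pi + pi/2 = (5/12)*pi (mod 2*pi)

Answer: final direction angle = (5/12)*pi


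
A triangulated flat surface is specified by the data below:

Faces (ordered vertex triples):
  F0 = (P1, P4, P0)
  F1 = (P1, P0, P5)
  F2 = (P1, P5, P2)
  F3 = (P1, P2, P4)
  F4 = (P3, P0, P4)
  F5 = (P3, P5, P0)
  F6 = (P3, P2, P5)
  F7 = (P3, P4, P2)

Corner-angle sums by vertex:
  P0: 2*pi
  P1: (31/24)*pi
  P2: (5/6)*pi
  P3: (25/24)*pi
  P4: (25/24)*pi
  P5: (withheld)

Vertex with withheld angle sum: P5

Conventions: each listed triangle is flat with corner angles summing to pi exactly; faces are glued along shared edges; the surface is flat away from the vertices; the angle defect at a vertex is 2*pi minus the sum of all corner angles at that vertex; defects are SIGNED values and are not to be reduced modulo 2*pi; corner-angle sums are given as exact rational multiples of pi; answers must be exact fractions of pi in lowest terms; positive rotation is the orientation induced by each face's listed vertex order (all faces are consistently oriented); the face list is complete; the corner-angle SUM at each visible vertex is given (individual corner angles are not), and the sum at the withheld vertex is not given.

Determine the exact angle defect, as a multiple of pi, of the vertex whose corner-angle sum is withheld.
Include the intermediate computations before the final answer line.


V = 6, E = 12, F = 8; chi = V - E + F = 2
Gauss-Bonnet: total defect = 2*pi*chi = 4*pi; visible defects sum to (91/24)*pi

Answer: defect(P5) = (5/24)*pi


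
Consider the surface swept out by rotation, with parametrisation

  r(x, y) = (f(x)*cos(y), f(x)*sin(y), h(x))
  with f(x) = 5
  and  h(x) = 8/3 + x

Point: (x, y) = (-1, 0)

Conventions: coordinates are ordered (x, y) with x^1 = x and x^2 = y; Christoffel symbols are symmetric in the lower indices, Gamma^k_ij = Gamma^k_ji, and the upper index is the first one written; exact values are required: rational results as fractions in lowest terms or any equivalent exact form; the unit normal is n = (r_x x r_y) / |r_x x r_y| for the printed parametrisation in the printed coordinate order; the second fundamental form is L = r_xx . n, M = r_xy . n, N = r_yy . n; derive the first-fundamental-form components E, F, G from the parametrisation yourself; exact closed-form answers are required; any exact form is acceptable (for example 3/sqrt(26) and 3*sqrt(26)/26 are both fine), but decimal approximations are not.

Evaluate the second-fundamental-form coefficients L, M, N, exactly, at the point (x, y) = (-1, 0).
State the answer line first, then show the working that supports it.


Answer: L = 0, M = 0, N = 5

f = 5, f' = 0, f'' = 0, h' = 1, h'' = 0
E = 1, F = 0, G = 25; answer radicand W^2 = 1
unnormalised second-form numerators: l = 0, m = 0, n = 5; L = l/sqrt(1), and similarly M = m/sqrt(W^2), N = n/sqrt(W^2)


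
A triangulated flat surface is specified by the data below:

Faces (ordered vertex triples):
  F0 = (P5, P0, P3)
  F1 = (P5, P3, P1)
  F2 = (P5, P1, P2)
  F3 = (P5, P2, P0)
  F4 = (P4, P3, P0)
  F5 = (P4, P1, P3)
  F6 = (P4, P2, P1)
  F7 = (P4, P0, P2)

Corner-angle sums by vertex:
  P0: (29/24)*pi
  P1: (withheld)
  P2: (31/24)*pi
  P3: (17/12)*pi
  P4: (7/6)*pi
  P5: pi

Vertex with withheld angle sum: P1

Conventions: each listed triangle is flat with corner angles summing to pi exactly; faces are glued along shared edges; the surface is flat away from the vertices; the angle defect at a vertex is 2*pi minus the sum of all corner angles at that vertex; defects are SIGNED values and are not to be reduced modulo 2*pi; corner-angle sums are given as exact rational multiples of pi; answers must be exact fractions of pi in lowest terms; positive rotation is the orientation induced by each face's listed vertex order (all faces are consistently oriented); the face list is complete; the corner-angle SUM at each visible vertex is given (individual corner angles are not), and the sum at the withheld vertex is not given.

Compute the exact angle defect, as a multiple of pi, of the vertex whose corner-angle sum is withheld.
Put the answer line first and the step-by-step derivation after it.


Answer: defect(P1) = pi/12

V = 6, E = 12, F = 8; chi = V - E + F = 2
Gauss-Bonnet: total defect = 2*pi*chi = 4*pi; visible defects sum to (47/12)*pi


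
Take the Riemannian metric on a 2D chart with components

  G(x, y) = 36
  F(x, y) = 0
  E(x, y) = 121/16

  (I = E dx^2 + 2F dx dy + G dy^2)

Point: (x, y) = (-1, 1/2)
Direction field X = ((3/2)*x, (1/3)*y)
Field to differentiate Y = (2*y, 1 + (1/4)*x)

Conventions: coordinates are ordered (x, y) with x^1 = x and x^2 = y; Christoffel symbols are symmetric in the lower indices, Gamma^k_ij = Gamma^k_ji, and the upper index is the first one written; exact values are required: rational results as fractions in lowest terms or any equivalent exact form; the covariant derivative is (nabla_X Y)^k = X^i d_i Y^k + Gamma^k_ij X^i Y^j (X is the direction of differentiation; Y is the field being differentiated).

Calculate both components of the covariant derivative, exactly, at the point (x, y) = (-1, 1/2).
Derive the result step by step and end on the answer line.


E = 121/16, F = 0, G = 36 at the point
E_x = 0, E_y = 0, F_x = 0, F_y = 0, G_x = 0, G_y = 0
EG - F^2 = 1089/4;  g^inv = (4/1089) * [[36, 0], [0, 121/16]]
first-kind symbols [ij,l] = (1/2)(d_i g_jl + d_j g_il - d_l g_ij): [xx,x] = E_x/2 = 0, [xx,y] = F_x - E_y/2 = 0, [xy,x] = E_y/2 = 0, [xy,y] = G_x/2 = 0, [yy,x] = F_y - G_x/2 = 0, [yy,y] = G_y/2 = 0
Gamma^x_ij = (G*[ij,x] - F*[ij,y])/(EG - F^2), Gamma^y_ij = (E*[ij,y] - F*[ij,x])/(EG - F^2)
Gamma_xxx = 0, Gamma_xxy = 0, Gamma_xyy = 0, Gamma_yxx = 0, Gamma_yxy = 0, Gamma_yyy = 0
X = (-3/2, 1/6), Y = (1, 3/4) at the point

Answer: (nabla_X Y)^x = 1/3, (nabla_X Y)^y = -3/8


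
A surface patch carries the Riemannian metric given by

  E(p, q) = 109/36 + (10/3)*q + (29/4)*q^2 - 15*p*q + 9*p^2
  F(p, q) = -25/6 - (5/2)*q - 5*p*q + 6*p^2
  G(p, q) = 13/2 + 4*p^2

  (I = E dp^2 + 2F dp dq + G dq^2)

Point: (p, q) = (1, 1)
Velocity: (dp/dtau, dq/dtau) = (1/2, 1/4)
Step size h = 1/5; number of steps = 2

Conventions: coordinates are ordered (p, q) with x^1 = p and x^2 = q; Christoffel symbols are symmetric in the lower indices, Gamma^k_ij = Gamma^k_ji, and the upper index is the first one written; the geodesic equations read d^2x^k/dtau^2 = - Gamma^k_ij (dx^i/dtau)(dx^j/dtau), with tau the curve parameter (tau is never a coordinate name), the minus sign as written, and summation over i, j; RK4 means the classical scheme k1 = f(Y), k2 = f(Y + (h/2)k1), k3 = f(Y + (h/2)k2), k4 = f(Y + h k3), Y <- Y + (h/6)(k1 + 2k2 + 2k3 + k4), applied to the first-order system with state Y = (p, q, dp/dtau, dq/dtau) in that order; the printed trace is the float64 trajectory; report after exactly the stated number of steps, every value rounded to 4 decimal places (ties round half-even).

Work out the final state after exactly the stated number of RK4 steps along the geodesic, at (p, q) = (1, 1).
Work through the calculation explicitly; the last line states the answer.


f(Y) = (dp/dtau, dq/dtau, -Gamma^p_ij Y'^i Y'^j, -Gamma^q_ij Y'^i Y'^j) with the Gammas evaluated at the stage position; h = 0.200000; intermediate values shown to 6 dp
step 0: p = 1.0000, q = 1.0000, dp/dtau = 0.5000, dq/dtau = 0.2500
step 1:
  k1: at (p, q) = (1.000000, 1.000000), (dp/dtau, dq/dtau) = (0.500000, 0.250000); Gamma_ppp = 0.991284, Gamma_ppq = 0.785299, Gamma_pqq = -2.525857, Gamma_qpp = 1.066725, Gamma_qpq = 0.804765, Gamma_qqq = -1.363161; k1 = (0.500000, 0.250000, -0.286280, -0.382675)
  k2: at (p, q) = (1.050000, 1.025000), (dp/dtau, dq/dtau) = (0.471372, 0.211733); Gamma_ppp = 0.968365, Gamma_ppq = 0.658196, Gamma_pqq = -2.355999, Gamma_qpp = 1.060830, Gamma_qpq = 0.716504, Gamma_qqq = -1.186727; k2 = (0.471372, 0.211733, -0.240924, -0.325527)
  k3: at (p, q) = (1.047137, 1.021173), (dp/dtau, dq/dtau) = (0.475908, 0.217447); Gamma_ppp = 0.971789, Gamma_ppq = 0.658348, Gamma_pqq = -2.358926, Gamma_qpp = 1.063340, Gamma_qpq = 0.716611, Gamma_qqq = -1.189035; k3 = (0.475908, 0.217447, -0.244819, -0.332929)
  k4: at (p, q) = (1.095182, 1.043489), (dp/dtau, dq/dtau) = (0.451036, 0.183414); Gamma_ppp = 0.944889, Gamma_ppq = 0.550918, Gamma_pqq = -2.217099, Gamma_qpp = 1.054006, Gamma_qpq = 0.645856, Gamma_qqq = -1.038699; k4 = (0.451036, 0.183414, -0.208788, -0.286337)
  Y <- Y + (h/6)(k1 + 2k2 + 2k3 + k4): p = 1.0949, q = 1.0431, dp/dtau = 0.4511, dq/dtau = 0.1838
step 2:
  k1: at (p, q) = (1.094853, 1.043059), (dp/dtau, dq/dtau) = (0.451115, 0.183803); Gamma_ppp = 0.945249, Gamma_ppq = 0.550930, Gamma_pqq = -2.217389, Gamma_qpp = 1.054274, Gamma_qpq = 0.645869, Gamma_qqq = -1.038936; k1 = (0.451115, 0.183803, -0.208813, -0.286557)
  k2: at (p, q) = (1.139965, 1.061439), (dp/dtau, dq/dtau) = (0.430234, 0.155147); Gamma_ppp = 0.917398, Gamma_ppq = 0.458885, Gamma_pqq = -2.098747, Gamma_qpp = 1.044114, Gamma_qpq = 0.588802, Gamma_qqq = -0.910174; k2 = (0.430234, 0.155147, -0.180554, -0.249962)
  k3: at (p, q) = (1.137877, 1.058574), (dp/dtau, dq/dtau) = (0.433060, 0.158806); Gamma_ppp = 0.919588, Gamma_ppq = 0.458542, Gamma_pqq = -2.100013, Gamma_qpp = 1.045812, Gamma_qpq = 0.588662, Gamma_qqq = -0.911126; k3 = (0.433060, 0.158806, -0.182569, -0.254122)
  k4: at (p, q) = (1.181465, 1.074820), (dp/dtau, dq/dtau) = (0.414601, 0.132978); Gamma_ppp = 0.890228, Gamma_ppq = 0.378329, Gamma_pqq = -1.998403, Gamma_qpp = 1.034744, Gamma_qpq = 0.542262, Gamma_qqq = -0.798451; k4 = (0.414601, 0.132978, -0.159404, -0.223540)
  Y <- Y + (h/6)(k1 + 2k2 + 2k3 + k4): p = 1.1813, q = 1.0745, dp/dtau = 0.4146, dq/dtau = 0.1332

Answer: p = 1.1813, q = 1.0745, dp/dtau = 0.4146, dq/dtau = 0.1332


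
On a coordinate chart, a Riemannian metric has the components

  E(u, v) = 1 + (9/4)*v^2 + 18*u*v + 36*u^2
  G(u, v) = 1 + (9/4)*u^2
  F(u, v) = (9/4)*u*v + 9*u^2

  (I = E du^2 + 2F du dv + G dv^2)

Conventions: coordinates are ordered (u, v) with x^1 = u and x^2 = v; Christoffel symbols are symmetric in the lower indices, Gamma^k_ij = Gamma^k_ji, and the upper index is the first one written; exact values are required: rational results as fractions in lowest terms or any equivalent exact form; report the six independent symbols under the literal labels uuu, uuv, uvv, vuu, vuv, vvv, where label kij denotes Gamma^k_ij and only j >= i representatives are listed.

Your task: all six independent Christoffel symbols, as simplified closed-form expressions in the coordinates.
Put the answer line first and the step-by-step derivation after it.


Answer: Gamma_uuu = (144*u + 36*v)/(153*u^2 + 72*u*v + 9*v^2 + 4), Gamma_uuv = (36*u + 9*v)/(153*u^2 + 72*u*v + 9*v^2 + 4), Gamma_uvv = 0, Gamma_vuu = 36*u/(153*u^2 + 72*u*v + 9*v^2 + 4), Gamma_vuv = 9*u/(153*u^2 + 72*u*v + 9*v^2 + 4), Gamma_vvv = 0

E = 1 + (9/4)*v^2 + 18*u*v + 36*u^2; F = (9/4)*u*v + 9*u^2; G = 1 + (9/4)*u^2
Gamma^k_ij = (1/2) g^{kl} (d_i g_jl + d_j g_il - d_l g_ij), with g^inv = (1/(EG-F^2)) [[G, -F], [-F, E]]
first partials: E_u = 18*v + 72*u, E_v = (9/2)*v + 18*u, F_u = (9/4)*v + 18*u, F_v = (9/4)*u, G_u = (9/2)*u, G_v = 0
D = EG - F^2 = 1 + (9/4)*v^2 + 18*u*v + (153/4)*u^2
expanded: Gamma^u_uu = (G E_u - 2F F_u + F E_v)/(2D), Gamma^u_uv = (G E_v - F G_u)/(2D), Gamma^u_vv = (2G F_v - G G_u - F G_v)/(2D), Gamma^v_uu = (2E F_u - E E_v - F E_u)/(2D), Gamma^v_uv = (E G_u - F E_v)/(2D), Gamma^v_vv = (E G_v - 2F F_v + F G_u)/(2D); substitute and cancel common factors


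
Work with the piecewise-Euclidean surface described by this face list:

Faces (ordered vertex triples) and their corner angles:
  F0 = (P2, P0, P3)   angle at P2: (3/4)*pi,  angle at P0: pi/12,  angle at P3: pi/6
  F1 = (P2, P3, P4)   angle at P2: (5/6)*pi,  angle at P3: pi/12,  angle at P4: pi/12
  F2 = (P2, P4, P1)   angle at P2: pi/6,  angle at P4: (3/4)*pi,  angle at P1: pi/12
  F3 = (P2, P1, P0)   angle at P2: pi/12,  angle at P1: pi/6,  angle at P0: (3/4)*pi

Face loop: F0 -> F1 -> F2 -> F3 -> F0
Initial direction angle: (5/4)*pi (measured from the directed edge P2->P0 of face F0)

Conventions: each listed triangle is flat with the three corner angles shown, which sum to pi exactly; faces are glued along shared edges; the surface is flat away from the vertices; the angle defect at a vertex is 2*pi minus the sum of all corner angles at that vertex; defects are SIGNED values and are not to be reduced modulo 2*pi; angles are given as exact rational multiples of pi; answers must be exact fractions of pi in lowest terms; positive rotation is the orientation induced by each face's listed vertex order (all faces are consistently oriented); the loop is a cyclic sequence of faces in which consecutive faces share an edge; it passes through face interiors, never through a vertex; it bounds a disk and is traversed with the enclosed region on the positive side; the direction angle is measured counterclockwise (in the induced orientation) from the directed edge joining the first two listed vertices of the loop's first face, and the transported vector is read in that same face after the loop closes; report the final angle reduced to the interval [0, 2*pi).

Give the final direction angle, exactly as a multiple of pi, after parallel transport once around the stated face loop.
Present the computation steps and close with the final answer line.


enclosed vertex P2: corner angles sum to (11/6)*pi, defect = 2*pi - (11/6)*pi = pi/6
the rotation equals the total enclosed defect, so the final angle is initial + defects (mod 2*pi)
final angle = (5/4)*pi + pi/6 = (17/12)*pi (mod 2*pi)

Answer: final direction angle = (17/12)*pi


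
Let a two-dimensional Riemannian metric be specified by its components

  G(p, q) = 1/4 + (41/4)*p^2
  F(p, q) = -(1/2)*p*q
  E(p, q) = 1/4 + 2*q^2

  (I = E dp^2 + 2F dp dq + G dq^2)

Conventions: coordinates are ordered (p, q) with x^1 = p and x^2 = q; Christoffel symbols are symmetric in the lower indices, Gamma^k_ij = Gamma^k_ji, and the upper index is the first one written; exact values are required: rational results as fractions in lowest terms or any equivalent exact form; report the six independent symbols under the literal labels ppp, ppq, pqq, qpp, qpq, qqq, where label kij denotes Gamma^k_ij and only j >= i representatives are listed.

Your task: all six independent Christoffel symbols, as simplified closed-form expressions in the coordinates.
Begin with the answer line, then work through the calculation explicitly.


Answer: Gamma_ppp = -20*p*q^2/(324*p^2*q^2 + 41*p^2 + 8*q^2 + 1), Gamma_ppq = (410*p^2*q + 8*q)/(324*p^2*q^2 + 41*p^2 + 8*q^2 + 1), Gamma_pqq = (-1763*p^3 - 43*p)/(324*p^2*q^2 + 41*p^2 + 8*q^2 + 1), Gamma_qpp = (-80*q^3 - 10*q)/(324*p^2*q^2 + 41*p^2 + 8*q^2 + 1), Gamma_qpq = (344*p*q^2 + 41*p)/(324*p^2*q^2 + 41*p^2 + 8*q^2 + 1), Gamma_qqq = -86*p^2*q/(324*p^2*q^2 + 41*p^2 + 8*q^2 + 1)

E = 1/4 + 2*q^2; F = -(1/2)*p*q; G = 1/4 + (41/4)*p^2
Gamma^k_ij = (1/2) g^{kl} (d_i g_jl + d_j g_il - d_l g_ij), with g^inv = (1/(EG-F^2)) [[G, -F], [-F, E]]
first partials: E_p = 0, E_q = 4*q, F_p = -(1/2)*q, F_q = -(1/2)*p, G_p = (41/2)*p, G_q = 0
D = EG - F^2 = 1/16 + (1/2)*q^2 + (41/16)*p^2 + (81/4)*p^2*q^2
expanded: Gamma^p_pp = (G E_p - 2F F_p + F E_q)/(2D), Gamma^p_pq = (G E_q - F G_p)/(2D), Gamma^p_qq = (2G F_q - G G_p - F G_q)/(2D), Gamma^q_pp = (2E F_p - E E_q - F E_p)/(2D), Gamma^q_pq = (E G_p - F E_q)/(2D), Gamma^q_qq = (E G_q - 2F F_q + F G_p)/(2D); substitute and cancel common factors


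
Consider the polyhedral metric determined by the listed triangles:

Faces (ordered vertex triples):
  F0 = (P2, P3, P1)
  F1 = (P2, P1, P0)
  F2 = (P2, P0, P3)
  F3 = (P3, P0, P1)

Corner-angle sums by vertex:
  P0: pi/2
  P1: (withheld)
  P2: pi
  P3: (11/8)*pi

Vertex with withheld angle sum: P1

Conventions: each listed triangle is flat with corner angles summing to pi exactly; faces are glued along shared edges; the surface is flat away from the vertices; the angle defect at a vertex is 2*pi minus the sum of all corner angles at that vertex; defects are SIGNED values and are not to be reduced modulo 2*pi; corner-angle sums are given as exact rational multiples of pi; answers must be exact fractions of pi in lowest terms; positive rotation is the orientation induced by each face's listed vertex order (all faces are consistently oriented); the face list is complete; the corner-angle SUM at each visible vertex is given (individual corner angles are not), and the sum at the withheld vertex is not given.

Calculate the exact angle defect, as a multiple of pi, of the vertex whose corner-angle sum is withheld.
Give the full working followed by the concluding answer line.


V = 4, E = 6, F = 4; chi = V - E + F = 2
Gauss-Bonnet: total defect = 2*pi*chi = 4*pi; visible defects sum to (25/8)*pi

Answer: defect(P1) = (7/8)*pi


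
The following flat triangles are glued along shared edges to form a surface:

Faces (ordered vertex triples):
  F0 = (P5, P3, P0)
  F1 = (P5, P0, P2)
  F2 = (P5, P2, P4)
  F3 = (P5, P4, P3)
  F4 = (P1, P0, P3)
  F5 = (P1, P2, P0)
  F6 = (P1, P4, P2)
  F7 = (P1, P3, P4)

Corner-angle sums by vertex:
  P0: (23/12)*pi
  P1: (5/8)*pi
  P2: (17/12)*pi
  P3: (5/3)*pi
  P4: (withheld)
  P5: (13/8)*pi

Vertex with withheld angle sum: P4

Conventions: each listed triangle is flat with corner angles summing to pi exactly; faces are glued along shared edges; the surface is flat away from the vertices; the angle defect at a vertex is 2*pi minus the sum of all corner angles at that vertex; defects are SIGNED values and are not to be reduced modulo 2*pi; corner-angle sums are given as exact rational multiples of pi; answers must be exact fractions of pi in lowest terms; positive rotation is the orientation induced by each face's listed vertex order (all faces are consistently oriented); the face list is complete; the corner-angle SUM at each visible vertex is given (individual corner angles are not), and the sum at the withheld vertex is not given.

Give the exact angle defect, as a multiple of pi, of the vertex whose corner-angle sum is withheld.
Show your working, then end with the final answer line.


V = 6, E = 12, F = 8; chi = V - E + F = 2
Gauss-Bonnet: total defect = 2*pi*chi = 4*pi; visible defects sum to (11/4)*pi

Answer: defect(P4) = (5/4)*pi


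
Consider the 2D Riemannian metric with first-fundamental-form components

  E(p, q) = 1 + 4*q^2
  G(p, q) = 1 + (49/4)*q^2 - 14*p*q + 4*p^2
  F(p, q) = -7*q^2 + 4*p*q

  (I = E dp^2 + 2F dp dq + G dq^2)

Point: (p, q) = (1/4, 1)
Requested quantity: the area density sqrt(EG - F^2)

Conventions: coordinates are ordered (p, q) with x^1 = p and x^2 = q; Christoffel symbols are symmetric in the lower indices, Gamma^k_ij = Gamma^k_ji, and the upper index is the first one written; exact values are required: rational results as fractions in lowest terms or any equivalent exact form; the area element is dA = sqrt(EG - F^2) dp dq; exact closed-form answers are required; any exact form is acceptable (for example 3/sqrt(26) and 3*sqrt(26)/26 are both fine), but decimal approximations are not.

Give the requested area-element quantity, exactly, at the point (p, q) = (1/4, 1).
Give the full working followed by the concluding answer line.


E = 5, F = -6, G = 10; EG - F^2 = 14

Answer: sqrt(EG - F^2) = sqrt(14)


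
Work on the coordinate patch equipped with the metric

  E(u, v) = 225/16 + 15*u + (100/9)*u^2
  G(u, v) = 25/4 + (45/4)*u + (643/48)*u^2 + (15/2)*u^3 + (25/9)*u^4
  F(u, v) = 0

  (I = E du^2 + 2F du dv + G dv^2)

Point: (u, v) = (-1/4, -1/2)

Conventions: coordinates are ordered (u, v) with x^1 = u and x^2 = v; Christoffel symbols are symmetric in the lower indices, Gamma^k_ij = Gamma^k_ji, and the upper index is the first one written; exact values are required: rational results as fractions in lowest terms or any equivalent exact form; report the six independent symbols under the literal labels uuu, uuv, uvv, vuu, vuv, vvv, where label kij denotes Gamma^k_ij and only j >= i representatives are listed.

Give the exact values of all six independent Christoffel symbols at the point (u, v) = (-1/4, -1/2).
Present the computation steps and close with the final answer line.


E = 1585/144, F = 0, G = 2401/576 at the point
E_u = 85/9, E_v = 0, F_u = 0, F_v = 0, G_u = 833/144, G_v = 0
EG - F^2 = 3805585/82944;  g^inv = (82944/3805585) * [[2401/576, 0], [0, 1585/144]]
first-kind symbols [ij,l] = (1/2)(d_i g_jl + d_j g_il - d_l g_ij): [uu,u] = E_u/2 = 85/18, [uu,v] = F_u - E_v/2 = 0, [uv,u] = E_v/2 = 0, [uv,v] = G_u/2 = 833/288, [vv,u] = F_v - G_u/2 = -833/288, [vv,v] = G_v/2 = 0
Gamma^u_ij = (G*[ij,u] - F*[ij,v])/(EG - F^2), Gamma^v_ij = (E*[ij,v] - F*[ij,u])/(EG - F^2)

Answer: Gamma_uuu = 136/317, Gamma_uuv = 0, Gamma_uvv = -833/3170, Gamma_vuu = 0, Gamma_vuv = 34/49, Gamma_vvv = 0


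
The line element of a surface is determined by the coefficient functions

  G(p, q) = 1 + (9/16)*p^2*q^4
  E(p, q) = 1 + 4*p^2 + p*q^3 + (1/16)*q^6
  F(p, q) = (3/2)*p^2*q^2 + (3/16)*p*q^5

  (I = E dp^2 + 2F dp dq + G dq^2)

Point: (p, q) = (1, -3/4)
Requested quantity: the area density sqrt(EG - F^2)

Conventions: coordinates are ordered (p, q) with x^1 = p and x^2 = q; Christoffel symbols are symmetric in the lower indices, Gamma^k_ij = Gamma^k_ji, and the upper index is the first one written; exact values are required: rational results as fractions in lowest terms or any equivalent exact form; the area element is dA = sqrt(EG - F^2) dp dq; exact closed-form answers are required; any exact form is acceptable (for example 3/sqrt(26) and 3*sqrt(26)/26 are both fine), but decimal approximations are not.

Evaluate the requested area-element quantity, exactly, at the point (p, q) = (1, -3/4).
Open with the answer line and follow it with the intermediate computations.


Answer: sqrt(EG - F^2) = 5*sqrt(12497)/256

E = 300761/65536, F = 13095/16384, G = 4825/4096; EG - F^2 = 312425/65536


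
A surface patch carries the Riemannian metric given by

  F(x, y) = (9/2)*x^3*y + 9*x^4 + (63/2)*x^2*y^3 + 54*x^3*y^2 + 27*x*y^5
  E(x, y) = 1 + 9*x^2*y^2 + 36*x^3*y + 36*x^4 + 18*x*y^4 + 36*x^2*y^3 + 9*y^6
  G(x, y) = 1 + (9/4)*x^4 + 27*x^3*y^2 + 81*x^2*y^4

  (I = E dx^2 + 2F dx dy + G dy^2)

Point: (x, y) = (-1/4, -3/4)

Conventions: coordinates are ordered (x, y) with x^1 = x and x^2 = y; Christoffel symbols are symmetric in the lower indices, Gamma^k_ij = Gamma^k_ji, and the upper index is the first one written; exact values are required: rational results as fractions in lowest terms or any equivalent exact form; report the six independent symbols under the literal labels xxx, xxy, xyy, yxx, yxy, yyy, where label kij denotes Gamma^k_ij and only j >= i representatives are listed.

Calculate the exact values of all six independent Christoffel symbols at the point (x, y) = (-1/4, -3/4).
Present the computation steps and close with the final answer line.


E = 4537/4096, F = 1575/4096, G = 9721/4096 at the point
E_x = 441/128, E_y = -1449/512, F_x = 4851/1024, F_y = -6309/1024, G_x = -5175/512, G_y = -2025/256
EG - F^2 = 5081/2048;  g^inv = (2048/5081) * [[9721/4096, -1575/4096], [-1575/4096, 4537/4096]]
first-kind symbols [ij,l] = (1/2)(d_i g_jl + d_j g_il - d_l g_ij): [xx,x] = E_x/2 = 441/256, [xx,y] = F_x - E_y/2 = 1575/256, [xy,x] = E_y/2 = -1449/1024, [xy,y] = G_x/2 = -5175/1024, [yy,x] = F_y - G_x/2 = -567/512, [yy,y] = G_y/2 = -2025/512
Gamma^x_ij = (G*[ij,x] - F*[ij,y])/(EG - F^2), Gamma^y_ij = (E*[ij,y] - F*[ij,x])/(EG - F^2)

Answer: Gamma_xxx = 3528/5081, Gamma_xxy = -2898/5081, Gamma_xyy = -2268/5081, Gamma_yxx = 12600/5081, Gamma_yxy = -10350/5081, Gamma_yyy = -8100/5081


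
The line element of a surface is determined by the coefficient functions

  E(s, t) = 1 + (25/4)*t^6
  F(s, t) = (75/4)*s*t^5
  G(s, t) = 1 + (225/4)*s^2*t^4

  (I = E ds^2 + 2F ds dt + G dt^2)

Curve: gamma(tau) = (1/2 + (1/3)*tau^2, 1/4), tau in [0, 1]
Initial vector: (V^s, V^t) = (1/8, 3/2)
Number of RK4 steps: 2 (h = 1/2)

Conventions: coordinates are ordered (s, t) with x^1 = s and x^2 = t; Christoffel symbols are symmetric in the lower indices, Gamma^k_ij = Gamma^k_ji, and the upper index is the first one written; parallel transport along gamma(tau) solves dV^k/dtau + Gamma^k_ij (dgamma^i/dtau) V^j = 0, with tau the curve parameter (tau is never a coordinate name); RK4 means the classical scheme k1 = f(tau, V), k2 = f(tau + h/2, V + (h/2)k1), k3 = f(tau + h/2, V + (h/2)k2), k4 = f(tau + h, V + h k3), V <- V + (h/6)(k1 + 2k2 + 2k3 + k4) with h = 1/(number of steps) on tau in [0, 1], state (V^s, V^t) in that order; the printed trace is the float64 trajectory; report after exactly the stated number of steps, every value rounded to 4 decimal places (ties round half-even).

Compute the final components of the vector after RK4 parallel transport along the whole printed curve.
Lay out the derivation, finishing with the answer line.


gamma'(tau) = ((2/3)*tau, 0); f(tau, V)^k = -Gamma^k_ij(gamma(tau)) gamma'^i(tau) V^j; h = 1/2; intermediate values shown to 6 dp
curve data and Christoffel symbols at the stage parameters:
  tau = 0.000000: gamma = (0.500000, 0.250000), gamma' = (0.000000, 0.000000); Gamma_sss = 0.000000, Gamma_sst = 0.017332, Gamma_stt = 0.069328, Gamma_tss = 0.000000, Gamma_tst = 0.103992, Gamma_ttt = 0.415969
  tau = 0.250000: gamma = (0.520833, 0.250000), gamma' = (0.166667, 0.000000); Gamma_sss = 0.000000, Gamma_sst = 0.017256, Gamma_stt = 0.071899, Gamma_tss = 0.000000, Gamma_tst = 0.107848, Gamma_ttt = 0.449367
  tau = 0.500000: gamma = (0.583333, 0.250000), gamma' = (0.333333, 0.000000); Gamma_sss = 0.000000, Gamma_sst = 0.017013, Gamma_stt = 0.079392, Gamma_tss = 0.000000, Gamma_tst = 0.119088, Gamma_ttt = 0.555745
  tau = 0.750000: gamma = (0.687500, 0.250000), gamma' = (0.500000, 0.000000); Gamma_sss = 0.000000, Gamma_sst = 0.016565, Gamma_stt = 0.091107, Gamma_tss = 0.000000, Gamma_tst = 0.136661, Gamma_ttt = 0.751633
  tau = 1.000000: gamma = (0.833333, 0.250000), gamma' = (0.666667, 0.000000); Gamma_sss = 0.000000, Gamma_sst = 0.015865, Gamma_stt = 0.105770, Gamma_tss = 0.000000, Gamma_tst = 0.158655, Gamma_ttt = 1.057697
step 0: V^s = 0.1250, V^t = 1.5000
step 1: k1 = (0.000000, 0.000000), k2 = (-0.004314, -0.026962), k3 = (-0.004295, -0.026841), k4 = (-0.008430, -0.059011); V <- V + (h/6)(k1 + 2k2 + 2k3 + k4): V^s = 0.1229, V^t = 1.4861
step 2: k1 = (-0.008428, -0.058993), k2 = (-0.012187, -0.100539), k3 = (-0.012101, -0.099829), k4 = (-0.015191, -0.151907); V <- V + (h/6)(k1 + 2k2 + 2k3 + k4): V^s = 0.1168, V^t = 1.4351

Answer: V^s = 0.1168, V^t = 1.4351
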